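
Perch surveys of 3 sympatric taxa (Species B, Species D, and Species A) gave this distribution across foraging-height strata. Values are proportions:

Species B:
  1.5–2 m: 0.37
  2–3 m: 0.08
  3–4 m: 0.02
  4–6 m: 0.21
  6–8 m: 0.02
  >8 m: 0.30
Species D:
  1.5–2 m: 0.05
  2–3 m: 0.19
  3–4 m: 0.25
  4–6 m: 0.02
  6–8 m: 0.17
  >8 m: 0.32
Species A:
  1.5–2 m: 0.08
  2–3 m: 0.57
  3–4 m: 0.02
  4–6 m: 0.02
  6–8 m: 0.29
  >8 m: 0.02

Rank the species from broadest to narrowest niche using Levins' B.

Species D > Species B > Species A

Σp_Bᵢ² = 0.37² + 0.08² + 0.02² + 0.21² + 0.02² + 0.30² = 0.1369 + 0.0064 + 0.0004 + 0.0441 + 0.0004 + 0.0900 = 0.2782
B_B = 1 / 0.2782 = 3.5945
Σp_Dᵢ² = 0.05² + 0.19² + 0.25² + 0.02² + 0.17² + 0.32² = 0.0025 + 0.0361 + 0.0625 + 0.0004 + 0.0289 + 0.1024 = 0.2328
B_D = 1 / 0.2328 = 4.2955
Σp_Aᵢ² = 0.08² + 0.57² + 0.02² + 0.02² + 0.29² + 0.02² = 0.0064 + 0.3249 + 0.0004 + 0.0004 + 0.0841 + 0.0004 = 0.4166
B_A = 1 / 0.4166 = 2.4004
Ranking by B (broadest → narrowest): Species D (4.30) > Species B (3.59) > Species A (2.40)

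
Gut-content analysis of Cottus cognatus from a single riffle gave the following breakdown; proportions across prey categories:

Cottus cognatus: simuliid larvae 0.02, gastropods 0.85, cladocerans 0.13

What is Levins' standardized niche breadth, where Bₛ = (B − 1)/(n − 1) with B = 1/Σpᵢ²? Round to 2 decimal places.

0.18

Σpᵢ² = 0.02² + 0.85² + 0.13² = 0.0004 + 0.7225 + 0.0169 = 0.7398
B = 1 / 0.7398 = 1.3517
Bₛ = (B − 1)/(n − 1) = (1.3517 − 1)/(3 − 1) = 0.3517/2 = 0.1759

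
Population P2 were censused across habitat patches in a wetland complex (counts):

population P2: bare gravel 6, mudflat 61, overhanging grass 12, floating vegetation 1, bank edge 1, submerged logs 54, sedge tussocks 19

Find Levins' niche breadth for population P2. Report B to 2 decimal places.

Proportions for population P2 (n=154): 6/154=0.0390, 61/154=0.3961, 12/154=0.0779, 1/154=0.0065, 1/154=0.0065, 54/154=0.3506, 19/154=0.1234
Σpᵢ² = 0.0390² + 0.3961² + 0.0779² + 0.0065² + 0.0065² + 0.3506² + 0.1234² = 0.001521 + 0.156895 + 0.006068 + 0.000042 + 0.000042 + 0.122920 + 0.015228 = 0.302716
B = 1 / 0.302716 = 3.3034

3.30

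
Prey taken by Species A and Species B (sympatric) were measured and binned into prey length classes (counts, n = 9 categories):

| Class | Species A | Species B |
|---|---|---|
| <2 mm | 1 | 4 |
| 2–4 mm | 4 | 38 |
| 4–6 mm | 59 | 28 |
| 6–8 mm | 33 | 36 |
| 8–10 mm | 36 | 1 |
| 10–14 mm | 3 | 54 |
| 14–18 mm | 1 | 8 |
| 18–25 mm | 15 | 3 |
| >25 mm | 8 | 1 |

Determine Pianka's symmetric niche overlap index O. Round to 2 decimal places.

0.51

Proportions for Species A (n=160): 1/160=0.0063, 4/160=0.0250, 59/160=0.3688, 33/160=0.2063, 36/160=0.2250, 3/160=0.0188, 1/160=0.0063, 15/160=0.0938, 8/160=0.0500
Proportions for Species B (n=173): 4/173=0.0231, 38/173=0.2197, 28/173=0.1618, 36/173=0.2081, 1/173=0.0058, 54/173=0.3121, 8/173=0.0462, 3/173=0.0173, 1/173=0.0058
Σ p₁ᵢp₂ᵢ = 0.000146 + 0.005493 + 0.059672 + 0.042931 + 0.001305 + 0.005867 + 0.000291 + 0.001623 + 0.000290 = 0.117618
Σp_1ᵢ² = 0.0063² + 0.0250² + 0.3688² + 0.2063² + 0.2250² + 0.0188² + 0.0063² + 0.0938² + 0.0500² = 0.000040 + 0.000625 + 0.136013 + 0.042560 + 0.050625 + 0.000353 + 0.000040 + 0.008798 + 0.002500 = 0.241554
Σp_2ᵢ² = 0.0231² + 0.2197² + 0.1618² + 0.2081² + 0.0058² + 0.3121² + 0.0462² + 0.0173² + 0.0058² = 0.000534 + 0.048268 + 0.026179 + 0.043306 + 0.000034 + 0.097406 + 0.002134 + 0.000299 + 0.000034 = 0.218194
O = 0.117618 / √(0.241554 × 0.218194) = 0.117618 / 0.2295771 = 0.5123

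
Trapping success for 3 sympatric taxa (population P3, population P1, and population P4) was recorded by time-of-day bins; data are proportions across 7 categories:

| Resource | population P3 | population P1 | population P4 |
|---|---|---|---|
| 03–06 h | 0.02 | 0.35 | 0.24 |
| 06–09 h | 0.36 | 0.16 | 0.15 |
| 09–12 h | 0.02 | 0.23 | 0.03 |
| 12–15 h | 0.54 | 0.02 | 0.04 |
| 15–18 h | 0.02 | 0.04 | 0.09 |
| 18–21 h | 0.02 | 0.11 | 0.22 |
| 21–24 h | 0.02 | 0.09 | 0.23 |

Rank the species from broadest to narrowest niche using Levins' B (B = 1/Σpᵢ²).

Σp_P3ᵢ² = 0.02² + 0.36² + 0.02² + 0.54² + 0.02² + 0.02² + 0.02² = 0.0004 + 0.1296 + 0.0004 + 0.2916 + 0.0004 + 0.0004 + 0.0004 = 0.4232
B_P3 = 1 / 0.4232 = 2.3629
Σp_P1ᵢ² = 0.35² + 0.16² + 0.23² + 0.02² + 0.04² + 0.11² + 0.09² = 0.1225 + 0.0256 + 0.0529 + 0.0004 + 0.0016 + 0.0121 + 0.0081 = 0.2232
B_P1 = 1 / 0.2232 = 4.4803
Σp_P4ᵢ² = 0.24² + 0.15² + 0.03² + 0.04² + 0.09² + 0.22² + 0.23² = 0.0576 + 0.0225 + 0.0009 + 0.0016 + 0.0081 + 0.0484 + 0.0529 = 0.1920
B_P4 = 1 / 0.1920 = 5.2083
Ranking by B (broadest → narrowest): population P4 (5.21) > population P1 (4.48) > population P3 (2.36)

population P4 > population P1 > population P3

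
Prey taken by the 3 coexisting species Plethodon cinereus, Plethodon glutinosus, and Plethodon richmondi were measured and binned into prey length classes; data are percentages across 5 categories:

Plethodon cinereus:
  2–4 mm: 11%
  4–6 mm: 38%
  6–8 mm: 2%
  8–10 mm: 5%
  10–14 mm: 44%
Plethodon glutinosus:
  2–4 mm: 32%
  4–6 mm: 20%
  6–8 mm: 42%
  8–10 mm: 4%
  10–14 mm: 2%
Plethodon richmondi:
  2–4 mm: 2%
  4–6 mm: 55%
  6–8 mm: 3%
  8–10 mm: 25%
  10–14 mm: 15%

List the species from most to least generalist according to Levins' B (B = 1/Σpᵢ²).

Plethodon glutinosus > Plethodon cinereus > Plethodon richmondi

Convert percentages to proportions (divide by 100).
Σp_cineᵢ² = 0.11² + 0.38² + 0.02² + 0.05² + 0.44² = 0.0121 + 0.1444 + 0.0004 + 0.0025 + 0.1936 = 0.3530
B_cine = 1 / 0.3530 = 2.8329
Σp_glutᵢ² = 0.32² + 0.20² + 0.42² + 0.04² + 0.02² = 0.1024 + 0.0400 + 0.1764 + 0.0016 + 0.0004 = 0.3208
B_glut = 1 / 0.3208 = 3.1172
Σp_richᵢ² = 0.02² + 0.55² + 0.03² + 0.25² + 0.15² = 0.0004 + 0.3025 + 0.0009 + 0.0625 + 0.0225 = 0.3888
B_rich = 1 / 0.3888 = 2.5720
Ranking by B (broadest → narrowest): Plethodon glutinosus (3.12) > Plethodon cinereus (2.83) > Plethodon richmondi (2.57)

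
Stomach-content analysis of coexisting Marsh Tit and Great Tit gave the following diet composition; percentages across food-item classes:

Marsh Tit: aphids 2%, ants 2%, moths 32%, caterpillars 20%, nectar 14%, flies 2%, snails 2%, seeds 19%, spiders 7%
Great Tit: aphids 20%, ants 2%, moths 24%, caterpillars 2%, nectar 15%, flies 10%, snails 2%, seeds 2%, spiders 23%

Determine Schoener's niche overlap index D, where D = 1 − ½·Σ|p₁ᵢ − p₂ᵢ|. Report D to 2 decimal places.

0.57

Convert percentages to proportions (divide by 100).
Σ|p₁ᵢ − p₂ᵢ| = 0.18 + 0.00 + 0.08 + 0.18 + 0.01 + 0.08 + 0.00 + 0.17 + 0.16 = 0.86
D = 1 − ½ × 0.86 = 1 − 0.430 = 0.5700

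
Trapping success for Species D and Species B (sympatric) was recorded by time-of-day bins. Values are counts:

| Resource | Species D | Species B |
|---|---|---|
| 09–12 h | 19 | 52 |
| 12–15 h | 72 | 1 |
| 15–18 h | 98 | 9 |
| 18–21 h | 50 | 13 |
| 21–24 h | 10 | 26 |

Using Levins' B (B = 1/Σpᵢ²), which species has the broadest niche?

Species D

Proportions for Species D (n=249): 19/249=0.0763, 72/249=0.2892, 98/249=0.3936, 50/249=0.2008, 10/249=0.0402
Proportions for Species B (n=101): 52/101=0.5149, 1/101=0.0099, 9/101=0.0891, 13/101=0.1287, 26/101=0.2574
Σp_Dᵢ² = 0.0763² + 0.2892² + 0.3936² + 0.2008² + 0.0402² = 0.005822 + 0.083637 + 0.154921 + 0.040321 + 0.001616 = 0.286317
B_D = 1 / 0.286317 = 3.4926
Σp_Bᵢ² = 0.5149² + 0.0099² + 0.0891² + 0.1287² + 0.2574² = 0.265122 + 0.000098 + 0.007939 + 0.016564 + 0.066255 = 0.355978
B_B = 1 / 0.355978 = 2.8092
Highest B → broadest niche (most generalist): Species D (B = 3.49).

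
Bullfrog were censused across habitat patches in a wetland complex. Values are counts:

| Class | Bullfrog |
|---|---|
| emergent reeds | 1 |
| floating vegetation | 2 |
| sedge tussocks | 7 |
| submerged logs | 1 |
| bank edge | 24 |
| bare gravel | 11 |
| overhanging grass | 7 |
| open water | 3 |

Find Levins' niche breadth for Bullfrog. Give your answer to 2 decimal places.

Proportions for Bullfrog (n=56): 1/56=0.0179, 2/56=0.0357, 7/56=0.1250, 1/56=0.0179, 24/56=0.4286, 11/56=0.1964, 7/56=0.1250, 3/56=0.0536
Σpᵢ² = 0.0179² + 0.0357² + 0.1250² + 0.0179² + 0.4286² + 0.1964² + 0.1250² + 0.0536² = 0.000320 + 0.001274 + 0.015625 + 0.000320 + 0.183698 + 0.038573 + 0.015625 + 0.002873 = 0.258308
B = 1 / 0.258308 = 3.8713

3.87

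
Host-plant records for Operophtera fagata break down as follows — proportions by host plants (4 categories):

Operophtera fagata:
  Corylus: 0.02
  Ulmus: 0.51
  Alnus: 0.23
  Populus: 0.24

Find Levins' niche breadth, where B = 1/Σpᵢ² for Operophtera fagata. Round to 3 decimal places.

Σpᵢ² = 0.02² + 0.51² + 0.23² + 0.24² = 0.0004 + 0.2601 + 0.0529 + 0.0576 = 0.3710
B = 1 / 0.3710 = 2.69542

2.695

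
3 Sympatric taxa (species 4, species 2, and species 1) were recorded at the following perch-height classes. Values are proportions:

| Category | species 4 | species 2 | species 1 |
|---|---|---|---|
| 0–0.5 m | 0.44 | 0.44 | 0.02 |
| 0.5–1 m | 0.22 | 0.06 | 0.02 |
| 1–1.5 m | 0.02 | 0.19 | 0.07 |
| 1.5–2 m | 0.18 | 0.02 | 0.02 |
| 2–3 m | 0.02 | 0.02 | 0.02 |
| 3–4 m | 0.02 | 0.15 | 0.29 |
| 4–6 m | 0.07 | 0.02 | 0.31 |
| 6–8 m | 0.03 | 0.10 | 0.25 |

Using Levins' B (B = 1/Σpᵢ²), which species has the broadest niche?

species 1

Σp_4ᵢ² = 0.44² + 0.22² + 0.02² + 0.18² + 0.02² + 0.02² + 0.07² + 0.03² = 0.1936 + 0.0484 + 0.0004 + 0.0324 + 0.0004 + 0.0004 + 0.0049 + 0.0009 = 0.2814
B_4 = 1 / 0.2814 = 3.5537
Σp_2ᵢ² = 0.44² + 0.06² + 0.19² + 0.02² + 0.02² + 0.15² + 0.02² + 0.10² = 0.1936 + 0.0036 + 0.0361 + 0.0004 + 0.0004 + 0.0225 + 0.0004 + 0.0100 = 0.2670
B_2 = 1 / 0.2670 = 3.7453
Σp_1ᵢ² = 0.02² + 0.02² + 0.07² + 0.02² + 0.02² + 0.29² + 0.31² + 0.25² = 0.0004 + 0.0004 + 0.0049 + 0.0004 + 0.0004 + 0.0841 + 0.0961 + 0.0625 = 0.2492
B_1 = 1 / 0.2492 = 4.0128
Highest B → broadest niche (most generalist): species 1 (B = 4.01).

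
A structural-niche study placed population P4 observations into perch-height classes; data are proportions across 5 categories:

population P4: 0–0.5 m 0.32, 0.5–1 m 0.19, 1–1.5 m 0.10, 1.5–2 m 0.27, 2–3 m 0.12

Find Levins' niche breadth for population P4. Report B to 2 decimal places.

Σpᵢ² = 0.32² + 0.19² + 0.10² + 0.27² + 0.12² = 0.1024 + 0.0361 + 0.0100 + 0.0729 + 0.0144 = 0.2358
B = 1 / 0.2358 = 4.2409

4.24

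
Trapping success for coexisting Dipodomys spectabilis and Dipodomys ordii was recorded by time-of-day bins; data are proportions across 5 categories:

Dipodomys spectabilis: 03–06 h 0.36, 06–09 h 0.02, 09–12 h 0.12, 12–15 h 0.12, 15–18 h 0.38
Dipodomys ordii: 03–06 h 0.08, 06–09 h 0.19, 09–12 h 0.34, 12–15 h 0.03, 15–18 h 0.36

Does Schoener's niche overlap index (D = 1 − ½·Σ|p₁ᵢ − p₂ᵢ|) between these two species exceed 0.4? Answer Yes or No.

Yes

Σ|p₁ᵢ − p₂ᵢ| = 0.28 + 0.17 + 0.22 + 0.09 + 0.02 = 0.78
D = 1 − ½ × 0.78 = 1 − 0.390 = 0.6100
D = 0.6100 > 0.4 → Yes.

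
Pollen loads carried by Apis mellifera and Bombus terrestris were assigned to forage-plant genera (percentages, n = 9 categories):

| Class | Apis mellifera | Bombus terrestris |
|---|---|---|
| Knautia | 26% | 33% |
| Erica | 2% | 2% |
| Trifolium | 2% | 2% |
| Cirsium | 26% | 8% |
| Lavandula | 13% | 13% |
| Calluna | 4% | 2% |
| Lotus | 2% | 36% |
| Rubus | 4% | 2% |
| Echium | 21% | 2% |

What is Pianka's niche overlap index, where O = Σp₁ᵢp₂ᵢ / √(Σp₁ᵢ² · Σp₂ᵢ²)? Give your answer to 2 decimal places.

Convert percentages to proportions (divide by 100).
Σ p₁ᵢp₂ᵢ = 0.0858 + 0.0004 + 0.0004 + 0.0208 + 0.0169 + 0.0008 + 0.0072 + 0.0008 + 0.0042 = 0.1373
Σp_1ᵢ² = 0.26² + 0.02² + 0.02² + 0.26² + 0.13² + 0.04² + 0.02² + 0.04² + 0.21² = 0.0676 + 0.0004 + 0.0004 + 0.0676 + 0.0169 + 0.0016 + 0.0004 + 0.0016 + 0.0441 = 0.2006
Σp_2ᵢ² = 0.33² + 0.02² + 0.02² + 0.08² + 0.13² + 0.02² + 0.36² + 0.02² + 0.02² = 0.1089 + 0.0004 + 0.0004 + 0.0064 + 0.0169 + 0.0004 + 0.1296 + 0.0004 + 0.0004 = 0.2638
O = 0.1373 / √(0.2006 × 0.2638) = 0.1373 / 0.23004 = 0.5969

0.60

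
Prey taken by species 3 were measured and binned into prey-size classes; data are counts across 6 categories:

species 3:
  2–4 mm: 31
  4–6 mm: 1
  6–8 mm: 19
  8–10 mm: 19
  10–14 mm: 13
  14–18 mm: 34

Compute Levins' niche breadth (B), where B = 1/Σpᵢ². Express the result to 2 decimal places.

Proportions for species 3 (n=117): 31/117=0.2650, 1/117=0.0085, 19/117=0.1624, 19/117=0.1624, 13/117=0.1111, 34/117=0.2906
Σpᵢ² = 0.2650² + 0.0085² + 0.1624² + 0.1624² + 0.1111² + 0.2906² = 0.070225 + 0.000072 + 0.026374 + 0.026374 + 0.012343 + 0.084448 = 0.219836
B = 1 / 0.219836 = 4.5488

4.55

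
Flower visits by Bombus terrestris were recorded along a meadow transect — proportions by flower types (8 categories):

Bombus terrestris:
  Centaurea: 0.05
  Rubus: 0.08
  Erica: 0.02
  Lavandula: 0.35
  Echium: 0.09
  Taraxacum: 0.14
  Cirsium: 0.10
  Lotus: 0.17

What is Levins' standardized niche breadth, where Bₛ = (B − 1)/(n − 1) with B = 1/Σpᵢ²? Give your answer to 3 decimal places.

Σpᵢ² = 0.05² + 0.08² + 0.02² + 0.35² + 0.09² + 0.14² + 0.10² + 0.17² = 0.0025 + 0.0064 + 0.0004 + 0.1225 + 0.0081 + 0.0196 + 0.0100 + 0.0289 = 0.1984
B = 1 / 0.1984 = 5.04032
Bₛ = (B − 1)/(n − 1) = (5.04032 − 1)/(8 − 1) = 4.04032/7 = 0.57719

0.577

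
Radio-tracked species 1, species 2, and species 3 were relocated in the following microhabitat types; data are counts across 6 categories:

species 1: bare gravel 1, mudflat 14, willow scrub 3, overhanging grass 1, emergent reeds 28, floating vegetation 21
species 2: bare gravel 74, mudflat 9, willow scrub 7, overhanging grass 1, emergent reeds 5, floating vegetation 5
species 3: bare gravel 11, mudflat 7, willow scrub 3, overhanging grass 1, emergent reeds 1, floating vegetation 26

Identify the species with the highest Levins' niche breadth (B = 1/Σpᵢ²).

species 1

Proportions for species 1 (n=68): 1/68=0.0147, 14/68=0.2059, 3/68=0.0441, 1/68=0.0147, 28/68=0.4118, 21/68=0.3088
Proportions for species 2 (n=101): 74/101=0.7327, 9/101=0.0891, 7/101=0.0693, 1/101=0.0099, 5/101=0.0495, 5/101=0.0495
Proportions for species 3 (n=49): 11/49=0.2245, 7/49=0.1429, 3/49=0.0612, 1/49=0.0204, 1/49=0.0204, 26/49=0.5306
Σp_1ᵢ² = 0.0147² + 0.2059² + 0.0441² + 0.0147² + 0.4118² + 0.3088² = 0.000216 + 0.042395 + 0.001945 + 0.000216 + 0.169579 + 0.095357 = 0.309708
B_1 = 1 / 0.309708 = 3.2288
Σp_2ᵢ² = 0.7327² + 0.0891² + 0.0693² + 0.0099² + 0.0495² + 0.0495² = 0.536849 + 0.007939 + 0.004802 + 0.000098 + 0.002450 + 0.002450 = 0.554588
B_2 = 1 / 0.554588 = 1.8031
Σp_3ᵢ² = 0.2245² + 0.1429² + 0.0612² + 0.0204² + 0.0204² + 0.5306² = 0.050400 + 0.020420 + 0.003745 + 0.000416 + 0.000416 + 0.281536 = 0.356933
B_3 = 1 / 0.356933 = 2.8016
Highest B → broadest niche (most generalist): species 1 (B = 3.23).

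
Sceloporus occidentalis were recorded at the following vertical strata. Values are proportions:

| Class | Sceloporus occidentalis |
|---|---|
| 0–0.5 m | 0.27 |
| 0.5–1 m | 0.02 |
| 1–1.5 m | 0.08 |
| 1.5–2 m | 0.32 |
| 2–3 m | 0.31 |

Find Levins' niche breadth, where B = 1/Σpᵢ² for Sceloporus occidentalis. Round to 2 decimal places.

Σpᵢ² = 0.27² + 0.02² + 0.08² + 0.32² + 0.31² = 0.0729 + 0.0004 + 0.0064 + 0.1024 + 0.0961 = 0.2782
B = 1 / 0.2782 = 3.5945

3.59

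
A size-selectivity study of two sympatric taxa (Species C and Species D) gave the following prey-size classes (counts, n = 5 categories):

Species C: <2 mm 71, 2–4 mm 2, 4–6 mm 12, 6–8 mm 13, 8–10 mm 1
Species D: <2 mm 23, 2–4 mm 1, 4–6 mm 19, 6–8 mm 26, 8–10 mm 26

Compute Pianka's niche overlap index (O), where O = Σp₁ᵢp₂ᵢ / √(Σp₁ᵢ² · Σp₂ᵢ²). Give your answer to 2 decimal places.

Proportions for Species C (n=99): 71/99=0.7172, 2/99=0.0202, 12/99=0.1212, 13/99=0.1313, 1/99=0.0101
Proportions for Species D (n=95): 23/95=0.2421, 1/95=0.0105, 19/95=0.2000, 26/95=0.2737, 26/95=0.2737
Σ p₁ᵢp₂ᵢ = 0.173634 + 0.000212 + 0.024240 + 0.035937 + 0.002764 = 0.236787
Σp_1ᵢ² = 0.7172² + 0.0202² + 0.1212² + 0.1313² + 0.0101² = 0.514376 + 0.000408 + 0.014689 + 0.017240 + 0.000102 = 0.546815
Σp_2ᵢ² = 0.2421² + 0.0105² + 0.2000² + 0.2737² + 0.2737² = 0.058612 + 0.000110 + 0.040000 + 0.074912 + 0.074912 = 0.248546
O = 0.236787 / √(0.546815 × 0.248546) = 0.236787 / 0.3686579 = 0.6423

0.64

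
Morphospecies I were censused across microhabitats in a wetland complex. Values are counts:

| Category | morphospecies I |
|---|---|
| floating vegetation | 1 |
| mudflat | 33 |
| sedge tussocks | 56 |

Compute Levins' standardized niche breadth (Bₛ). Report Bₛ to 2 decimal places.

Proportions for morphospecies I (n=90): 1/90=0.0111, 33/90=0.3667, 56/90=0.6222
Σpᵢ² = 0.0111² + 0.3667² + 0.6222² = 0.000123 + 0.134469 + 0.387133 = 0.521725
B = 1 / 0.521725 = 1.9167
Bₛ = (B − 1)/(n − 1) = (1.9167 − 1)/(3 − 1) = 0.9167/2 = 0.4584

0.46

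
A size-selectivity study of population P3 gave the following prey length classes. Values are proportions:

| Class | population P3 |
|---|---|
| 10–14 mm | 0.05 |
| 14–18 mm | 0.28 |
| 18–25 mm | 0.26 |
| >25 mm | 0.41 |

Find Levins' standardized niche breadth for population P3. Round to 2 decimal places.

0.72

Σpᵢ² = 0.05² + 0.28² + 0.26² + 0.41² = 0.0025 + 0.0784 + 0.0676 + 0.1681 = 0.3166
B = 1 / 0.3166 = 3.1586
Bₛ = (B − 1)/(n − 1) = (3.1586 − 1)/(4 − 1) = 2.1586/3 = 0.7195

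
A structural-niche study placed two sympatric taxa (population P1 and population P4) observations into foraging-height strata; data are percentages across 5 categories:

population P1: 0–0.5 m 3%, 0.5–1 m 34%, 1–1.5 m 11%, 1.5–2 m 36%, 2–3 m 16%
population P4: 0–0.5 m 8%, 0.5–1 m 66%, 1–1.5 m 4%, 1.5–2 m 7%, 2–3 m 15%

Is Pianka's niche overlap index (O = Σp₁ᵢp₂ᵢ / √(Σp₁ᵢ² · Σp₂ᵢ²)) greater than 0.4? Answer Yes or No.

Convert percentages to proportions (divide by 100).
Σ p₁ᵢp₂ᵢ = 0.0024 + 0.2244 + 0.0044 + 0.0252 + 0.0240 = 0.2804
Σp_1ᵢ² = 0.03² + 0.34² + 0.11² + 0.36² + 0.16² = 0.0009 + 0.1156 + 0.0121 + 0.1296 + 0.0256 = 0.2838
Σp_2ᵢ² = 0.08² + 0.66² + 0.04² + 0.07² + 0.15² = 0.0064 + 0.4356 + 0.0016 + 0.0049 + 0.0225 = 0.4710
O = 0.2804 / √(0.2838 × 0.4710) = 0.2804 / 0.36561 = 0.7669
O = 0.7669 > 0.4 → Yes.

Yes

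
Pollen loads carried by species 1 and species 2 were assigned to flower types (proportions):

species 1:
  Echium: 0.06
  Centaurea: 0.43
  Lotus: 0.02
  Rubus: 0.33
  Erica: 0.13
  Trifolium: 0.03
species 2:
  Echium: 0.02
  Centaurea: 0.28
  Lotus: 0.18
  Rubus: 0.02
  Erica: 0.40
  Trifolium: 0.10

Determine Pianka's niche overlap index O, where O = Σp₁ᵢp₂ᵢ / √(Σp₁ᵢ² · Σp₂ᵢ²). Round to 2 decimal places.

Σ p₁ᵢp₂ᵢ = 0.0012 + 0.1204 + 0.0036 + 0.0066 + 0.0520 + 0.0030 = 0.1868
Σp_1ᵢ² = 0.06² + 0.43² + 0.02² + 0.33² + 0.13² + 0.03² = 0.0036 + 0.1849 + 0.0004 + 0.1089 + 0.0169 + 0.0009 = 0.3156
Σp_2ᵢ² = 0.02² + 0.28² + 0.18² + 0.02² + 0.40² + 0.10² = 0.0004 + 0.0784 + 0.0324 + 0.0004 + 0.1600 + 0.0100 = 0.2816
O = 0.1868 / √(0.3156 × 0.2816) = 0.1868 / 0.29812 = 0.6266

0.63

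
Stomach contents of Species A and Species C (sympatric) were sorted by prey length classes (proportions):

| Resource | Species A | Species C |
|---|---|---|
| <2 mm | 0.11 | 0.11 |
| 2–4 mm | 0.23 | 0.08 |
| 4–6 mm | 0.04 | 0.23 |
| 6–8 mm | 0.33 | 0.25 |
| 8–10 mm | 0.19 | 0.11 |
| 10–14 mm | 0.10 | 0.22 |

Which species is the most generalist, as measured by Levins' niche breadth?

Σp_Aᵢ² = 0.11² + 0.23² + 0.04² + 0.33² + 0.19² + 0.10² = 0.0121 + 0.0529 + 0.0016 + 0.1089 + 0.0361 + 0.0100 = 0.2216
B_A = 1 / 0.2216 = 4.5126
Σp_Cᵢ² = 0.11² + 0.08² + 0.23² + 0.25² + 0.11² + 0.22² = 0.0121 + 0.0064 + 0.0529 + 0.0625 + 0.0121 + 0.0484 = 0.1944
B_C = 1 / 0.1944 = 5.1440
Highest B → broadest niche (most generalist): Species C (B = 5.14).

Species C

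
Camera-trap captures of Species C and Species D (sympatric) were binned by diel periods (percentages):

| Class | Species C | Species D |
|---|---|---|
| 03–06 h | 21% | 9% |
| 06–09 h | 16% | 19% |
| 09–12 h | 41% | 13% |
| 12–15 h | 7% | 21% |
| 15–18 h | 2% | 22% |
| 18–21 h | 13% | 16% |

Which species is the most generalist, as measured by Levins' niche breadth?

Species D

Convert percentages to proportions (divide by 100).
Σp_Cᵢ² = 0.21² + 0.16² + 0.41² + 0.07² + 0.02² + 0.13² = 0.0441 + 0.0256 + 0.1681 + 0.0049 + 0.0004 + 0.0169 = 0.2600
B_C = 1 / 0.2600 = 3.8462
Σp_Dᵢ² = 0.09² + 0.19² + 0.13² + 0.21² + 0.22² + 0.16² = 0.0081 + 0.0361 + 0.0169 + 0.0441 + 0.0484 + 0.0256 = 0.1792
B_D = 1 / 0.1792 = 5.5804
Highest B → broadest niche (most generalist): Species D (B = 5.58).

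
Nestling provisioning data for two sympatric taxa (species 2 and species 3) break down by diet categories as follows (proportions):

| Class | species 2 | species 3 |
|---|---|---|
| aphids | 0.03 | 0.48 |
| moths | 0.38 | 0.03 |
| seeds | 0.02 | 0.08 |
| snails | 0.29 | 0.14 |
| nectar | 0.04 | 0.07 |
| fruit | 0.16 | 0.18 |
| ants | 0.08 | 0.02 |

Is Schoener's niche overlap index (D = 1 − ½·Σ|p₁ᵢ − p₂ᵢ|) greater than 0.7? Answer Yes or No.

No

Σ|p₁ᵢ − p₂ᵢ| = 0.45 + 0.35 + 0.06 + 0.15 + 0.03 + 0.02 + 0.06 = 1.12
D = 1 − ½ × 1.12 = 1 − 0.560 = 0.4400
D = 0.4400 < 0.7 → No.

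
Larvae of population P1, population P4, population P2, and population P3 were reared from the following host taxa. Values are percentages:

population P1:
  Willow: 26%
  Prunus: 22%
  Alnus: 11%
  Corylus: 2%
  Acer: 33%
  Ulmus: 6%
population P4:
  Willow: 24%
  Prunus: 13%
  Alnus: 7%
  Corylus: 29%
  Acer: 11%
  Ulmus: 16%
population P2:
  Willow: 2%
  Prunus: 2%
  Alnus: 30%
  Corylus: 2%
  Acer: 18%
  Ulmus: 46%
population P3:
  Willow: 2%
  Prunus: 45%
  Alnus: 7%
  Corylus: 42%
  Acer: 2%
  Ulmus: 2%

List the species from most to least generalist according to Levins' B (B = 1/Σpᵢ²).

population P4 > population P1 > population P2 > population P3

Convert percentages to proportions (divide by 100).
Σp_P1ᵢ² = 0.26² + 0.22² + 0.11² + 0.02² + 0.33² + 0.06² = 0.0676 + 0.0484 + 0.0121 + 0.0004 + 0.1089 + 0.0036 = 0.2410
B_P1 = 1 / 0.2410 = 4.1494
Σp_P4ᵢ² = 0.24² + 0.13² + 0.07² + 0.29² + 0.11² + 0.16² = 0.0576 + 0.0169 + 0.0049 + 0.0841 + 0.0121 + 0.0256 = 0.2012
B_P4 = 1 / 0.2012 = 4.9702
Σp_P2ᵢ² = 0.02² + 0.02² + 0.30² + 0.02² + 0.18² + 0.46² = 0.0004 + 0.0004 + 0.0900 + 0.0004 + 0.0324 + 0.2116 = 0.3352
B_P2 = 1 / 0.3352 = 2.9833
Σp_P3ᵢ² = 0.02² + 0.45² + 0.07² + 0.42² + 0.02² + 0.02² = 0.0004 + 0.2025 + 0.0049 + 0.1764 + 0.0004 + 0.0004 = 0.3850
B_P3 = 1 / 0.3850 = 2.5974
Ranking by B (broadest → narrowest): population P4 (4.97) > population P1 (4.15) > population P2 (2.98) > population P3 (2.60)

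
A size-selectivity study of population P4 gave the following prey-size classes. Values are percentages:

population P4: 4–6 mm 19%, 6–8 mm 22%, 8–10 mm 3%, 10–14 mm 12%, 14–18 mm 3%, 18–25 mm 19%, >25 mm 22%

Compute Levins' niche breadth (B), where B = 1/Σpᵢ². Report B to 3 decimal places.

Convert percentages to proportions (divide by 100).
Σpᵢ² = 0.19² + 0.22² + 0.03² + 0.12² + 0.03² + 0.19² + 0.22² = 0.0361 + 0.0484 + 0.0009 + 0.0144 + 0.0009 + 0.0361 + 0.0484 = 0.1852
B = 1 / 0.1852 = 5.39957

5.400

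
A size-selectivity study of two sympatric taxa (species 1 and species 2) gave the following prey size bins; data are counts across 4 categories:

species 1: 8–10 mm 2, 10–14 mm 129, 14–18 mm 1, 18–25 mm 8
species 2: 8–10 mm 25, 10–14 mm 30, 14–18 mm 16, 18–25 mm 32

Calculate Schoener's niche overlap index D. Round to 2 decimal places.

0.37

Proportions for species 1 (n=140): 2/140=0.0143, 129/140=0.9214, 1/140=0.0071, 8/140=0.0571
Proportions for species 2 (n=103): 25/103=0.2427, 30/103=0.2913, 16/103=0.1553, 32/103=0.3107
Σ|p₁ᵢ − p₂ᵢ| = 0.2284 + 0.6301 + 0.1482 + 0.2536 = 1.2603
D = 1 − ½ × 1.2603 = 1 − 0.63015 = 0.36985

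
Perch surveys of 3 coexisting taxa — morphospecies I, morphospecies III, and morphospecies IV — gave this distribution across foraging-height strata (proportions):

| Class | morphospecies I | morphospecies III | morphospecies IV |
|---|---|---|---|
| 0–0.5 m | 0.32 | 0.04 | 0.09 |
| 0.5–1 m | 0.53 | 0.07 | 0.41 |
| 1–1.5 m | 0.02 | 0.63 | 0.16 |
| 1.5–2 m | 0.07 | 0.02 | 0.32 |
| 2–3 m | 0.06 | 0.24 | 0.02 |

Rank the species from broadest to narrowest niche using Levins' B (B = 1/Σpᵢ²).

morphospecies IV > morphospecies I > morphospecies III

Σp_Iᵢ² = 0.32² + 0.53² + 0.02² + 0.07² + 0.06² = 0.1024 + 0.2809 + 0.0004 + 0.0049 + 0.0036 = 0.3922
B_I = 1 / 0.3922 = 2.5497
Σp_IIIᵢ² = 0.04² + 0.07² + 0.63² + 0.02² + 0.24² = 0.0016 + 0.0049 + 0.3969 + 0.0004 + 0.0576 = 0.4614
B_III = 1 / 0.4614 = 2.1673
Σp_IVᵢ² = 0.09² + 0.41² + 0.16² + 0.32² + 0.02² = 0.0081 + 0.1681 + 0.0256 + 0.1024 + 0.0004 = 0.3046
B_IV = 1 / 0.3046 = 3.2830
Ranking by B (broadest → narrowest): morphospecies IV (3.28) > morphospecies I (2.55) > morphospecies III (2.17)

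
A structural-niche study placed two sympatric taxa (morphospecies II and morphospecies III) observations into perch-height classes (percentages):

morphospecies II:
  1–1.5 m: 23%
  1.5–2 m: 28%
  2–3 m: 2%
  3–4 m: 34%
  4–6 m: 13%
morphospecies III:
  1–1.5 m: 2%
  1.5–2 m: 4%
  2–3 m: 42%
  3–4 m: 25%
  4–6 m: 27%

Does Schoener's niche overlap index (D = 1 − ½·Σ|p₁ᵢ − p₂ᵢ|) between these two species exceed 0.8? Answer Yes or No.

Convert percentages to proportions (divide by 100).
Σ|p₁ᵢ − p₂ᵢ| = 0.21 + 0.24 + 0.40 + 0.09 + 0.14 = 1.08
D = 1 − ½ × 1.08 = 1 − 0.540 = 0.4600
D = 0.4600 < 0.8 → No.

No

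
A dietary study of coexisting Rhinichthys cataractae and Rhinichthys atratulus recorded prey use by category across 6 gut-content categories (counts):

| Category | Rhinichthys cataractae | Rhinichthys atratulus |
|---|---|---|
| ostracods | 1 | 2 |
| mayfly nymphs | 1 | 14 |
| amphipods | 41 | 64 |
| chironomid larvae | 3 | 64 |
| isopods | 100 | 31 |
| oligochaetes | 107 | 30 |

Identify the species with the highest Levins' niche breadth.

Proportions for Rhinichthys cataractae (n=253): 1/253=0.0040, 1/253=0.0040, 41/253=0.1621, 3/253=0.0119, 100/253=0.3953, 107/253=0.4229
Proportions for Rhinichthys atratulus (n=205): 2/205=0.0098, 14/205=0.0683, 64/205=0.3122, 64/205=0.3122, 31/205=0.1512, 30/205=0.1463
Σp_cataᵢ² = 0.0040² + 0.0040² + 0.1621² + 0.0119² + 0.3953² + 0.4229² = 0.000016 + 0.000016 + 0.026276 + 0.000142 + 0.156262 + 0.178844 = 0.361556
B_cata = 1 / 0.361556 = 2.7658
Σp_atraᵢ² = 0.0098² + 0.0683² + 0.3122² + 0.3122² + 0.1512² + 0.1463² = 0.000096 + 0.004665 + 0.097469 + 0.097469 + 0.022861 + 0.021404 = 0.243964
B_atra = 1 / 0.243964 = 4.0990
Highest B → broadest niche (most generalist): Rhinichthys atratulus (B = 4.10).

Rhinichthys atratulus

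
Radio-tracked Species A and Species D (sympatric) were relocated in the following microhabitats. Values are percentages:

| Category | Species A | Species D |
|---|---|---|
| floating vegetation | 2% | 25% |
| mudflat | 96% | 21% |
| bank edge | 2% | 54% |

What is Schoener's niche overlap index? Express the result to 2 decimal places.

0.25

Convert percentages to proportions (divide by 100).
Σ|p₁ᵢ − p₂ᵢ| = 0.23 + 0.75 + 0.52 = 1.50
D = 1 − ½ × 1.50 = 1 − 0.750 = 0.2500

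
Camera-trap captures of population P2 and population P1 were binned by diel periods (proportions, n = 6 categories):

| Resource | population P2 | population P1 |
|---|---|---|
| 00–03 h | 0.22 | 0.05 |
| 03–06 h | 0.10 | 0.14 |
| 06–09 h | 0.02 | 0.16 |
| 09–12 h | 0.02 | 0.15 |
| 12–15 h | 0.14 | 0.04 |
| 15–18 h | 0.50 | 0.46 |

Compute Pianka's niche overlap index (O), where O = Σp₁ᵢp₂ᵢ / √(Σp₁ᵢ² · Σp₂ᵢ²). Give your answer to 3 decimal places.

Σ p₁ᵢp₂ᵢ = 0.0110 + 0.0140 + 0.0032 + 0.0030 + 0.0056 + 0.2300 = 0.2668
Σp_1ᵢ² = 0.22² + 0.10² + 0.02² + 0.02² + 0.14² + 0.50² = 0.0484 + 0.0100 + 0.0004 + 0.0004 + 0.0196 + 0.2500 = 0.3288
Σp_2ᵢ² = 0.05² + 0.14² + 0.16² + 0.15² + 0.04² + 0.46² = 0.0025 + 0.0196 + 0.0256 + 0.0225 + 0.0016 + 0.2116 = 0.2834
O = 0.2668 / √(0.3288 × 0.2834) = 0.2668 / 0.305257 = 0.87402

0.874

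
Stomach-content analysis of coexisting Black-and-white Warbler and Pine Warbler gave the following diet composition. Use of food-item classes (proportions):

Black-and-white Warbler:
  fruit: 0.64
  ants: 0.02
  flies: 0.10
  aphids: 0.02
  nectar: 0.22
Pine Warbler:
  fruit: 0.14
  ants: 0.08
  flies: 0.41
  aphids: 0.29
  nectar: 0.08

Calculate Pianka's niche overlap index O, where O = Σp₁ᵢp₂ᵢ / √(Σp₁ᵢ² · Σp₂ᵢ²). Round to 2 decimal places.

Σ p₁ᵢp₂ᵢ = 0.0896 + 0.0016 + 0.0410 + 0.0058 + 0.0176 = 0.1556
Σp_1ᵢ² = 0.64² + 0.02² + 0.10² + 0.02² + 0.22² = 0.4096 + 0.0004 + 0.0100 + 0.0004 + 0.0484 = 0.4688
Σp_2ᵢ² = 0.14² + 0.08² + 0.41² + 0.29² + 0.08² = 0.0196 + 0.0064 + 0.1681 + 0.0841 + 0.0064 = 0.2846
O = 0.1556 / √(0.4688 × 0.2846) = 0.1556 / 0.36527 = 0.4260

0.43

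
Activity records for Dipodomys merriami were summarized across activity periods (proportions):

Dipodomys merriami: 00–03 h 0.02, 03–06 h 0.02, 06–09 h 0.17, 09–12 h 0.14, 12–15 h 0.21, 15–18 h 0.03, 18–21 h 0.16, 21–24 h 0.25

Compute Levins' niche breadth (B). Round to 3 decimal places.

5.482

Σpᵢ² = 0.02² + 0.02² + 0.17² + 0.14² + 0.21² + 0.03² + 0.16² + 0.25² = 0.0004 + 0.0004 + 0.0289 + 0.0196 + 0.0441 + 0.0009 + 0.0256 + 0.0625 = 0.1824
B = 1 / 0.1824 = 5.48246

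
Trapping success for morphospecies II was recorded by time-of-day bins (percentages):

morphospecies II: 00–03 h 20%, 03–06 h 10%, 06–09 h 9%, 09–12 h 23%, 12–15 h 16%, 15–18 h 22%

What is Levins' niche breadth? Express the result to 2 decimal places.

Convert percentages to proportions (divide by 100).
Σpᵢ² = 0.20² + 0.10² + 0.09² + 0.23² + 0.16² + 0.22² = 0.0400 + 0.0100 + 0.0081 + 0.0529 + 0.0256 + 0.0484 = 0.1850
B = 1 / 0.1850 = 5.4054

5.41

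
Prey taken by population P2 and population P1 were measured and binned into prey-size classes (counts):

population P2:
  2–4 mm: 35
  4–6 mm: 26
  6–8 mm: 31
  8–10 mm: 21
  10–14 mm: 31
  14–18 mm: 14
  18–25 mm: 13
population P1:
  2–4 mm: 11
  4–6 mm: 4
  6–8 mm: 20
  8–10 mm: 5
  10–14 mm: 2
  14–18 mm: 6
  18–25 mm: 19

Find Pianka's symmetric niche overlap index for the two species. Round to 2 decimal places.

0.76

Proportions for population P2 (n=171): 35/171=0.2047, 26/171=0.1520, 31/171=0.1813, 21/171=0.1228, 31/171=0.1813, 14/171=0.0819, 13/171=0.0760
Proportions for population P1 (n=67): 11/67=0.1642, 4/67=0.0597, 20/67=0.2985, 5/67=0.0746, 2/67=0.0299, 6/67=0.0896, 19/67=0.2836
Σ p₁ᵢp₂ᵢ = 0.033612 + 0.009074 + 0.054118 + 0.009161 + 0.005421 + 0.007338 + 0.021554 = 0.140278
Σp_1ᵢ² = 0.2047² + 0.1520² + 0.1813² + 0.1228² + 0.1813² + 0.0819² + 0.0760² = 0.041902 + 0.023104 + 0.032870 + 0.015080 + 0.032870 + 0.006708 + 0.005776 = 0.158310
Σp_2ᵢ² = 0.1642² + 0.0597² + 0.2985² + 0.0746² + 0.0299² + 0.0896² + 0.2836² = 0.026962 + 0.003564 + 0.089102 + 0.005565 + 0.000894 + 0.008028 + 0.080429 = 0.214544
O = 0.140278 / √(0.158310 × 0.214544) = 0.140278 / 0.1842945 = 0.7612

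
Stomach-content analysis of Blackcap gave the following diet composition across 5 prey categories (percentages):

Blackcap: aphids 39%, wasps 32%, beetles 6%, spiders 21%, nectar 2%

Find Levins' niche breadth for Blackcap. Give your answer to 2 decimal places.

Convert percentages to proportions (divide by 100).
Σpᵢ² = 0.39² + 0.32² + 0.06² + 0.21² + 0.02² = 0.1521 + 0.1024 + 0.0036 + 0.0441 + 0.0004 = 0.3026
B = 1 / 0.3026 = 3.3047

3.30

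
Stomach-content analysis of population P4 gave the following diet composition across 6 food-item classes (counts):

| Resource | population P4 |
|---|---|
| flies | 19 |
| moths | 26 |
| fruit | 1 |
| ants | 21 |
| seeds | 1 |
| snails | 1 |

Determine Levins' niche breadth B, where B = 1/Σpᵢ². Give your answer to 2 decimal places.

3.21

Proportions for population P4 (n=69): 19/69=0.2754, 26/69=0.3768, 1/69=0.0145, 21/69=0.3043, 1/69=0.0145, 1/69=0.0145
Σpᵢ² = 0.2754² + 0.3768² + 0.0145² + 0.3043² + 0.0145² + 0.0145² = 0.075845 + 0.141978 + 0.000210 + 0.092598 + 0.000210 + 0.000210 = 0.311051
B = 1 / 0.311051 = 3.2149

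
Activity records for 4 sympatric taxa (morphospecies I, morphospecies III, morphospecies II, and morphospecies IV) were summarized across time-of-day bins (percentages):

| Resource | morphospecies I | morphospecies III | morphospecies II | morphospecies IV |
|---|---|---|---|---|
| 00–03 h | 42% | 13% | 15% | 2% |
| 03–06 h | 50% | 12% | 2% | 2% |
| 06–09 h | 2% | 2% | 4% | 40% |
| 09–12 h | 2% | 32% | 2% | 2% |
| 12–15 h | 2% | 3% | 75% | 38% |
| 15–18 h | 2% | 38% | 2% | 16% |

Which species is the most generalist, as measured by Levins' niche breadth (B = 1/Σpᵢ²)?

morphospecies III

Convert percentages to proportions (divide by 100).
Σp_Iᵢ² = 0.42² + 0.50² + 0.02² + 0.02² + 0.02² + 0.02² = 0.1764 + 0.2500 + 0.0004 + 0.0004 + 0.0004 + 0.0004 = 0.4280
B_I = 1 / 0.4280 = 2.3364
Σp_IIIᵢ² = 0.13² + 0.12² + 0.02² + 0.32² + 0.03² + 0.38² = 0.0169 + 0.0144 + 0.0004 + 0.1024 + 0.0009 + 0.1444 = 0.2794
B_III = 1 / 0.2794 = 3.5791
Σp_IIᵢ² = 0.15² + 0.02² + 0.04² + 0.02² + 0.75² + 0.02² = 0.0225 + 0.0004 + 0.0016 + 0.0004 + 0.5625 + 0.0004 = 0.5878
B_II = 1 / 0.5878 = 1.7013
Σp_IVᵢ² = 0.02² + 0.02² + 0.40² + 0.02² + 0.38² + 0.16² = 0.0004 + 0.0004 + 0.1600 + 0.0004 + 0.1444 + 0.0256 = 0.3312
B_IV = 1 / 0.3312 = 3.0193
Highest B → broadest niche (most generalist): morphospecies III (B = 3.58).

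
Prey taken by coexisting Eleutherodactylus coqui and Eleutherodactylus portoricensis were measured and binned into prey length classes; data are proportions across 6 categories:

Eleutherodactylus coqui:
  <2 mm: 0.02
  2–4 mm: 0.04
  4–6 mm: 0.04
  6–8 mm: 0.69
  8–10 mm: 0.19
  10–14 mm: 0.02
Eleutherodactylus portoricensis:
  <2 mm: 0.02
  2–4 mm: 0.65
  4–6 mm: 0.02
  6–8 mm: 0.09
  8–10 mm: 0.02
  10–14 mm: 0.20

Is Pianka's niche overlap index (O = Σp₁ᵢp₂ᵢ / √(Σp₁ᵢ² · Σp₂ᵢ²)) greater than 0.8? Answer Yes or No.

No

Σ p₁ᵢp₂ᵢ = 0.0004 + 0.0260 + 0.0008 + 0.0621 + 0.0038 + 0.0040 = 0.0971
Σp_1ᵢ² = 0.02² + 0.04² + 0.04² + 0.69² + 0.19² + 0.02² = 0.0004 + 0.0016 + 0.0016 + 0.4761 + 0.0361 + 0.0004 = 0.5162
Σp_2ᵢ² = 0.02² + 0.65² + 0.02² + 0.09² + 0.02² + 0.20² = 0.0004 + 0.4225 + 0.0004 + 0.0081 + 0.0004 + 0.0400 = 0.4718
O = 0.0971 / √(0.5162 × 0.4718) = 0.0971 / 0.49350 = 0.1968
O = 0.1968 < 0.8 → No.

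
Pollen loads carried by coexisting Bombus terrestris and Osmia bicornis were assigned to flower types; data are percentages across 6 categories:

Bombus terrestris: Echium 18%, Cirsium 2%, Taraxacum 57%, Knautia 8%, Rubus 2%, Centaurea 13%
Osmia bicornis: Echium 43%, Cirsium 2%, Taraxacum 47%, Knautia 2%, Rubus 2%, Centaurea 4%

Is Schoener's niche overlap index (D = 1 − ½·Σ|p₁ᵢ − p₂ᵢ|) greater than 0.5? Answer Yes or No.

Convert percentages to proportions (divide by 100).
Σ|p₁ᵢ − p₂ᵢ| = 0.25 + 0.00 + 0.10 + 0.06 + 0.00 + 0.09 = 0.50
D = 1 − ½ × 0.50 = 1 − 0.250 = 0.7500
D = 0.7500 > 0.5 → Yes.

Yes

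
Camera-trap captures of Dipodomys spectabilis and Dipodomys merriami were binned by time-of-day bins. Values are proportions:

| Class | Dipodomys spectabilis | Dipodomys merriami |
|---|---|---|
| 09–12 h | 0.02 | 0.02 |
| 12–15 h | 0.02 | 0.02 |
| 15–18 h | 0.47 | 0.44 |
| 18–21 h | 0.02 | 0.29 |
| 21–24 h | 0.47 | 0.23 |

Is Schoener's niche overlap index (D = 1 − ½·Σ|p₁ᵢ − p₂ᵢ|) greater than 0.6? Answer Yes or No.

Yes

Σ|p₁ᵢ − p₂ᵢ| = 0.00 + 0.00 + 0.03 + 0.27 + 0.24 = 0.54
D = 1 − ½ × 0.54 = 1 − 0.270 = 0.7300
D = 0.7300 > 0.6 → Yes.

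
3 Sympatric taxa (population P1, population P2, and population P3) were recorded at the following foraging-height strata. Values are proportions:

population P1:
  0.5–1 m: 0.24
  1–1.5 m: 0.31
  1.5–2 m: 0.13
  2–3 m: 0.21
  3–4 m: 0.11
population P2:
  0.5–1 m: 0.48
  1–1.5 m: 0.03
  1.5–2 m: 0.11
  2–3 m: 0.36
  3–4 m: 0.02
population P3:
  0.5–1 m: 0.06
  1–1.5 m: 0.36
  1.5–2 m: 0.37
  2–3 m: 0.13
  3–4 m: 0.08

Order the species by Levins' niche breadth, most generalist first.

Σp_P1ᵢ² = 0.24² + 0.31² + 0.13² + 0.21² + 0.11² = 0.0576 + 0.0961 + 0.0169 + 0.0441 + 0.0121 = 0.2268
B_P1 = 1 / 0.2268 = 4.4092
Σp_P2ᵢ² = 0.48² + 0.03² + 0.11² + 0.36² + 0.02² = 0.2304 + 0.0009 + 0.0121 + 0.1296 + 0.0004 = 0.3734
B_P2 = 1 / 0.3734 = 2.6781
Σp_P3ᵢ² = 0.06² + 0.36² + 0.37² + 0.13² + 0.08² = 0.0036 + 0.1296 + 0.1369 + 0.0169 + 0.0064 = 0.2934
B_P3 = 1 / 0.2934 = 3.4083
Ranking by B (broadest → narrowest): population P1 (4.41) > population P3 (3.41) > population P2 (2.68)

population P1 > population P3 > population P2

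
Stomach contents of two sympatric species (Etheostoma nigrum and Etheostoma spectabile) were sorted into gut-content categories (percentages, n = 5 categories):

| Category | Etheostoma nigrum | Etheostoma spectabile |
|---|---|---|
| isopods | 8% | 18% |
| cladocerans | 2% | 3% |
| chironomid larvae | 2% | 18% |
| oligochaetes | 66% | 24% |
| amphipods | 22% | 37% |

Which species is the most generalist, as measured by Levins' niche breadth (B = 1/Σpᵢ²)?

Etheostoma spectabile

Convert percentages to proportions (divide by 100).
Σp_nigrᵢ² = 0.08² + 0.02² + 0.02² + 0.66² + 0.22² = 0.0064 + 0.0004 + 0.0004 + 0.4356 + 0.0484 = 0.4912
B_nigr = 1 / 0.4912 = 2.0358
Σp_specᵢ² = 0.18² + 0.03² + 0.18² + 0.24² + 0.37² = 0.0324 + 0.0009 + 0.0324 + 0.0576 + 0.1369 = 0.2602
B_spec = 1 / 0.2602 = 3.8432
Highest B → broadest niche (most generalist): Etheostoma spectabile (B = 3.84).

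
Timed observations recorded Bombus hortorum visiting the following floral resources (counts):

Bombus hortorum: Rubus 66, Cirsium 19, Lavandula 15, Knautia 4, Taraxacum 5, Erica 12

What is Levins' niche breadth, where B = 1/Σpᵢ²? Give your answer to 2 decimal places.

2.86

Proportions for Bombus hortorum (n=121): 66/121=0.5455, 19/121=0.1570, 15/121=0.1240, 4/121=0.0331, 5/121=0.0413, 12/121=0.0992
Σpᵢ² = 0.5455² + 0.1570² + 0.1240² + 0.0331² + 0.0413² + 0.0992² = 0.297570 + 0.024649 + 0.015376 + 0.001096 + 0.001706 + 0.009841 = 0.350238
B = 1 / 0.350238 = 2.8552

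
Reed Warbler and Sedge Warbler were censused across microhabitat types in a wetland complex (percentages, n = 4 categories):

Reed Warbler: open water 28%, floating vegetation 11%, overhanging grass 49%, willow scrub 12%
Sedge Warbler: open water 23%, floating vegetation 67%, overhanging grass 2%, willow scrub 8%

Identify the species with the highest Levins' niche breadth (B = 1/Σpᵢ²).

Convert percentages to proportions (divide by 100).
Σp_Reedᵢ² = 0.28² + 0.11² + 0.49² + 0.12² = 0.0784 + 0.0121 + 0.2401 + 0.0144 = 0.3450
B_Reed = 1 / 0.3450 = 2.8986
Σp_Sedgᵢ² = 0.23² + 0.67² + 0.02² + 0.08² = 0.0529 + 0.4489 + 0.0004 + 0.0064 = 0.5086
B_Sedg = 1 / 0.5086 = 1.9662
Highest B → broadest niche (most generalist): Reed Warbler (B = 2.90).

Reed Warbler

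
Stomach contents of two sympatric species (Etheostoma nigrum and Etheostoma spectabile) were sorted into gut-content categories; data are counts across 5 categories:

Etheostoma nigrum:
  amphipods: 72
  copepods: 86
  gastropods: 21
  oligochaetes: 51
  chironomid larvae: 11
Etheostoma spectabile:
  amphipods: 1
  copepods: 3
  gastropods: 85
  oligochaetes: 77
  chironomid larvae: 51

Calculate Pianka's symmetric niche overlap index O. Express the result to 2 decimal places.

Proportions for Etheostoma nigrum (n=241): 72/241=0.2988, 86/241=0.3568, 21/241=0.0871, 51/241=0.2116, 11/241=0.0456
Proportions for Etheostoma spectabile (n=217): 1/217=0.0046, 3/217=0.0138, 85/217=0.3917, 77/217=0.3548, 51/217=0.2350
Σ p₁ᵢp₂ᵢ = 0.001374 + 0.004924 + 0.034117 + 0.075076 + 0.010716 = 0.126207
Σp_1ᵢ² = 0.2988² + 0.3568² + 0.0871² + 0.2116² + 0.0456² = 0.089281 + 0.127306 + 0.007586 + 0.044775 + 0.002079 = 0.271027
Σp_2ᵢ² = 0.0046² + 0.0138² + 0.3917² + 0.3548² + 0.2350² = 0.000021 + 0.000190 + 0.153429 + 0.125883 + 0.055225 = 0.334748
O = 0.126207 / √(0.271027 × 0.334748) = 0.126207 / 0.3012071 = 0.4190

0.42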